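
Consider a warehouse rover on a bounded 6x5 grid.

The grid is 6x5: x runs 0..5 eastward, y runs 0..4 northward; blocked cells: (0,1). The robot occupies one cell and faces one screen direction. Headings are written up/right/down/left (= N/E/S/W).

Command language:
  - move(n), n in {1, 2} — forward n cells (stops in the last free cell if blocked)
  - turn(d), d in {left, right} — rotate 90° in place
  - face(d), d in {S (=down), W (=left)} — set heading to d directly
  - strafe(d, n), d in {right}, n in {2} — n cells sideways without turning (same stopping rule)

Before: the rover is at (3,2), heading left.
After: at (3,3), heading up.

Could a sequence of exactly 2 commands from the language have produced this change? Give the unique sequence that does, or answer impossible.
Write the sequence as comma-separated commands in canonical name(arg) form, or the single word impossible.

turn(right), move(1)

key: running move(1) before turn(right) would end elsewhere — order is forced
initial: at (3,2), heading left
t=1 turn(right) ⇒ at (3,2), heading up
t=2 move(1) ⇒ at (3,3), heading up
no other 2-command option fits: unique.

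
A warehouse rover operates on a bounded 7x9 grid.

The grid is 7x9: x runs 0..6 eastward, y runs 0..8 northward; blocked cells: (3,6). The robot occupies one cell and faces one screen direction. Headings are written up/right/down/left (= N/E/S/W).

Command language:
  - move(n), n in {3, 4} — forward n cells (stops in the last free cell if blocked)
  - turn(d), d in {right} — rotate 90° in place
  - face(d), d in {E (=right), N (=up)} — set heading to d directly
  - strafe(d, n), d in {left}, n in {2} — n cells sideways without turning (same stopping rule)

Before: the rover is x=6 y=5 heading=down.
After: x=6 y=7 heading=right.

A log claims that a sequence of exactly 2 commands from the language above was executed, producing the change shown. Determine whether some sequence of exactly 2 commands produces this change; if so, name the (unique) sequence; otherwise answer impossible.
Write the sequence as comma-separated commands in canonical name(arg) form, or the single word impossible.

face(E), strafe(left, 2)

key: position moved to (6,7) AND the heading swung to E — translation plus rotation needed
from: x=6 y=5 heading=down
t=1 face(E) ⇒ x=6 y=5 heading=right
t=2 strafe(left, 2) ⇒ x=6 y=7 heading=right
no rival 2-sequence matches.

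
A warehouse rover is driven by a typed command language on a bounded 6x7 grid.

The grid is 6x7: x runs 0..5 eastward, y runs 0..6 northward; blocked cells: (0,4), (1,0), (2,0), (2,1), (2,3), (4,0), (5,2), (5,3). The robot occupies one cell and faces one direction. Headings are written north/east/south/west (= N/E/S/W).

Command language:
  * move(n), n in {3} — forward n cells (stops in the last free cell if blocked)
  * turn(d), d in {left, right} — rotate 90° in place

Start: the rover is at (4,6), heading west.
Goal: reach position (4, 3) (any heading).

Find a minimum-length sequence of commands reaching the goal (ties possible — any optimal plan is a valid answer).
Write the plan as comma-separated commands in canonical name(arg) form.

t0: at (4,6), heading west
1. turn(left) → at (4,6), heading south
2. move(3) → at (4,3), heading south
shorter routes all fall short; 2 is best.

turn(left), move(3)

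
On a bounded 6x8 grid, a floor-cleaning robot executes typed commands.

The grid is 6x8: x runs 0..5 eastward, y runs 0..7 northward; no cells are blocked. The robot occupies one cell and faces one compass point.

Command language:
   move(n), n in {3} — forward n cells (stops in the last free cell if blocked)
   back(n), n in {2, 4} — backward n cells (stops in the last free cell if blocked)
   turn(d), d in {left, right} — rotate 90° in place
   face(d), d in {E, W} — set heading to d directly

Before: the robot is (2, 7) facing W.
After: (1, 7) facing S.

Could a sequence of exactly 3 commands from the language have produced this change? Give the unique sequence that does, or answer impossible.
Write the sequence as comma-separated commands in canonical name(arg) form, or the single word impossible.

back(2), move(3), turn(left)

key: cell and facing (now S) both changed — the 3 commands mix motion and turning
begin: (2, 7) facing W
[1] after back(2): (4, 7) facing W
[2] after move(3): (1, 7) facing W
[3] after turn(left): (1, 7) facing S
no rival 3-sequence matches.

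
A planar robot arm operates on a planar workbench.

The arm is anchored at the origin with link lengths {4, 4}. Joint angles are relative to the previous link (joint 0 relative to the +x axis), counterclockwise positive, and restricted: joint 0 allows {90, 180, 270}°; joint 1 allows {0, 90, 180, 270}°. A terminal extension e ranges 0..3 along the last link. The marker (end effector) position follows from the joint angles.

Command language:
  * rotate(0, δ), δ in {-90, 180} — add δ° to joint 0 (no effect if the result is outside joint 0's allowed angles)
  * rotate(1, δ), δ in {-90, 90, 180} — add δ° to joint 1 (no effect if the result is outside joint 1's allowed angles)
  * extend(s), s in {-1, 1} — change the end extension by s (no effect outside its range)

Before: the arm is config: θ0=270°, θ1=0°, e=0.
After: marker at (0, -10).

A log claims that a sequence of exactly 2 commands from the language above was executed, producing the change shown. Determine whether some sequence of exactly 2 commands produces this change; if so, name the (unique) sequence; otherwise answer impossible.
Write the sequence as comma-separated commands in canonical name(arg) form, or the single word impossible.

t0: config: θ0=270°, θ1=0°, e=0
step 1 (extend(1)): config: θ0=270°, θ1=0°, e=1
step 2 (extend(1)): config: θ0=270°, θ1=0°, e=2
uniquely the one of 49 2-step routes that fits.

extend(1), extend(1)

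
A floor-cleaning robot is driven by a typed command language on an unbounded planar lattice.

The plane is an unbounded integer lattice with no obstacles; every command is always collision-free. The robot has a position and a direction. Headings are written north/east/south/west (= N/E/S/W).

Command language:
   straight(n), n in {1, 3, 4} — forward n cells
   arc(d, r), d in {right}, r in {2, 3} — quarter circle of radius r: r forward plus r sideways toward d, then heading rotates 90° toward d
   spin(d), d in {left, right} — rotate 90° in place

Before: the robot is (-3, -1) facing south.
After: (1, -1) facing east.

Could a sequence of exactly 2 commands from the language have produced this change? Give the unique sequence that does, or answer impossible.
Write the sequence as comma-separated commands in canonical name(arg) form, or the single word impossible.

key: order matters: swapping spin(left) and straight(4) lands elsewhere
initial: (-3, -1) facing south
t=1 spin(left) ⇒ (-3, -1) facing east
t=2 straight(4) ⇒ (1, -1) facing east
no rival 2-sequence matches.

spin(left), straight(4)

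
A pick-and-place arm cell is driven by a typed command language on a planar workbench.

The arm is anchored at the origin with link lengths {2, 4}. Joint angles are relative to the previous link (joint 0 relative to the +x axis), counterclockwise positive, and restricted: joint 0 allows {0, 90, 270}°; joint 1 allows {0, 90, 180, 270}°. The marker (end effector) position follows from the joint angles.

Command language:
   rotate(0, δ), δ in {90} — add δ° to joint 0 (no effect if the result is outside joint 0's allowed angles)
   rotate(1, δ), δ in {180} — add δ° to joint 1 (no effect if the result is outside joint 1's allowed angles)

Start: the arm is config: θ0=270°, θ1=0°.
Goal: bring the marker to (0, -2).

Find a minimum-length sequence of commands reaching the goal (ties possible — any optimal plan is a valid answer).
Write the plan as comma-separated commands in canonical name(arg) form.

start: config: θ0=270°, θ1=0°
t=1 rotate(1, 180) ⇒ config: θ0=270°, θ1=180°
t=2 rotate(0, 90) ⇒ config: θ0=0°, θ1=180°
t=3 rotate(0, 90) ⇒ config: θ0=90°, θ1=180°
no 2-step plan works, so 3 is optimal.

rotate(1, 180), rotate(0, 90), rotate(0, 90)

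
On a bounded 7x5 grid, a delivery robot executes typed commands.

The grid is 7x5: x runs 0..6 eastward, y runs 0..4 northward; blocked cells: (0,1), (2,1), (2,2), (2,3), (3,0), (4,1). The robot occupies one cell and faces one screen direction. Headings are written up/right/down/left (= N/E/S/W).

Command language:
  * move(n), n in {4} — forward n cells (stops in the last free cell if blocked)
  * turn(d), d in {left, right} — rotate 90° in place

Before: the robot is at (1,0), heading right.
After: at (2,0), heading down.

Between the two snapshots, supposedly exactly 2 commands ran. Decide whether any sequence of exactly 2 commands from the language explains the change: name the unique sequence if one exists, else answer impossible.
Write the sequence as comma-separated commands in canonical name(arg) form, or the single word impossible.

key: cell and facing (now S) both changed — the 2 commands mix motion and turning
from: at (1,0), heading right
[1] after move(4): at (2,0), heading right
[2] after turn(right): at (2,0), heading down
all 9 alternatives checked — unique.

move(4), turn(right)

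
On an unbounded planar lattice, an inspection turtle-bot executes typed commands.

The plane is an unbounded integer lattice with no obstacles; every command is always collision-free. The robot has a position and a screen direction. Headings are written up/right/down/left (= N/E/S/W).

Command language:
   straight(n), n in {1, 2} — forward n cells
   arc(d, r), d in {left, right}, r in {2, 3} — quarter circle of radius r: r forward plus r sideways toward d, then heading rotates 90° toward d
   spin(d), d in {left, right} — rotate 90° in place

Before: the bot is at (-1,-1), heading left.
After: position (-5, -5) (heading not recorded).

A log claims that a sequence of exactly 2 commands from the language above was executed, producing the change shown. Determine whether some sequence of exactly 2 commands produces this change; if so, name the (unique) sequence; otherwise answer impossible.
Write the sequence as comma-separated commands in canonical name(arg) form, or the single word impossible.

arc(left, 2), arc(right, 2)

key: order matters: swapping arc(left, 2) and arc(right, 2) lands elsewhere
t0: at (-1,-1), heading left
t=1 arc(left, 2) ⇒ at (-3,-3), heading down
t=2 arc(right, 2) ⇒ at (-5,-5), heading left
no rival 2-sequence matches.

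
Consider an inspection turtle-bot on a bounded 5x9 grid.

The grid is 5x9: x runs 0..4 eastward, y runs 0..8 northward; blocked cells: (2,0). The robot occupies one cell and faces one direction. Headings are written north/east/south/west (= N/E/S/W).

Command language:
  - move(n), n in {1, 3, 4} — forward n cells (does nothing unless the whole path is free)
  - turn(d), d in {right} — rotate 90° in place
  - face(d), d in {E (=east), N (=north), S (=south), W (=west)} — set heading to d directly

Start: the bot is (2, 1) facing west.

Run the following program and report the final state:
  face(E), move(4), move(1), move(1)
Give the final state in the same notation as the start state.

start: (2, 1) facing west
step 1 (face(E)): (2, 1) facing east
step 2 (move(4)): (2, 1) facing east
step 3 (move(1)): (3, 1) facing east
step 4 (move(1)): (4, 1) facing east

(4, 1) facing east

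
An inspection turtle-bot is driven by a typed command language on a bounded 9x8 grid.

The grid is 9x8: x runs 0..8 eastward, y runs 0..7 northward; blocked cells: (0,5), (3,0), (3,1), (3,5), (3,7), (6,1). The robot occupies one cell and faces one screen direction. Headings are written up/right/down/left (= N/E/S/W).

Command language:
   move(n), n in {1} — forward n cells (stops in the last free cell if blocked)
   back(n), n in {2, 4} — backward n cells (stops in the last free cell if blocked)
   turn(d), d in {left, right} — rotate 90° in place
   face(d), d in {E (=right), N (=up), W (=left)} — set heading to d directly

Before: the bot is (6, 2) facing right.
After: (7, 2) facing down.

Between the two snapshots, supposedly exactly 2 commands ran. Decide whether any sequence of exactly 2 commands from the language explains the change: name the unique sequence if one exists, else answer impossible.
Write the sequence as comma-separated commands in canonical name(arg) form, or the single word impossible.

key: cell and facing (now S) both changed — the 2 commands mix motion and turning
begin: (6, 2) facing right
t=1 move(1) ⇒ (7, 2) facing right
t=2 turn(right) ⇒ (7, 2) facing down
no rival 2-sequence matches.

move(1), turn(right)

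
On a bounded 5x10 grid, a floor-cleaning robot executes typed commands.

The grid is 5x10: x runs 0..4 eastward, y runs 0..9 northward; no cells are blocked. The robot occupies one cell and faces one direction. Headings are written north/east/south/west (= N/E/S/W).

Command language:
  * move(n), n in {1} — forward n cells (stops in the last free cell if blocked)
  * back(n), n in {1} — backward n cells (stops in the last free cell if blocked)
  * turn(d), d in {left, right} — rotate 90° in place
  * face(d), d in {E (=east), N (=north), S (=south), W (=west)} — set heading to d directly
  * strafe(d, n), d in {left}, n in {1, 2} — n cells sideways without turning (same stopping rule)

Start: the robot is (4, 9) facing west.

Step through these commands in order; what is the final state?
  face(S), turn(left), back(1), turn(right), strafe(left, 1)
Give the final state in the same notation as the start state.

t0: (4, 9) facing west
1. face(S) → (4, 9) facing south
2. turn(left) → (4, 9) facing east
3. back(1) → (3, 9) facing east
4. turn(right) → (3, 9) facing south
5. strafe(left, 1) → (4, 9) facing south

(4, 9) facing south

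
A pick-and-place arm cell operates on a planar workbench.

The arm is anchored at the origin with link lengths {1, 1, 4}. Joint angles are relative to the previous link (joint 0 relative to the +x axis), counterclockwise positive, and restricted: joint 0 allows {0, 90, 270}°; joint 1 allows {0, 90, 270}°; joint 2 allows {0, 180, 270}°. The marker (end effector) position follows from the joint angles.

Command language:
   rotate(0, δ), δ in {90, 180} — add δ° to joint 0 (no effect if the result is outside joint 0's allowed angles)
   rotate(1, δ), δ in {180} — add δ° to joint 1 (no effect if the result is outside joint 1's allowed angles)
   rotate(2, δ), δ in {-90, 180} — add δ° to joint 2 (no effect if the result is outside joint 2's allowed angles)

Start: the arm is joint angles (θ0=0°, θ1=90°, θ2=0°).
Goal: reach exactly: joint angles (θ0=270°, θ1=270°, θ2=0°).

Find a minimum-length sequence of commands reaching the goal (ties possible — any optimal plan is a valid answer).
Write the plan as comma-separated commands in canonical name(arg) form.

rotate(1, 180), rotate(0, 90), rotate(0, 180)

from: joint angles (θ0=0°, θ1=90°, θ2=0°)
1. rotate(1, 180) → joint angles (θ0=0°, θ1=270°, θ2=0°)
2. rotate(0, 90) → joint angles (θ0=90°, θ1=270°, θ2=0°)
3. rotate(0, 180) → joint angles (θ0=270°, θ1=270°, θ2=0°)
nothing shorter than 3 reaches the goal.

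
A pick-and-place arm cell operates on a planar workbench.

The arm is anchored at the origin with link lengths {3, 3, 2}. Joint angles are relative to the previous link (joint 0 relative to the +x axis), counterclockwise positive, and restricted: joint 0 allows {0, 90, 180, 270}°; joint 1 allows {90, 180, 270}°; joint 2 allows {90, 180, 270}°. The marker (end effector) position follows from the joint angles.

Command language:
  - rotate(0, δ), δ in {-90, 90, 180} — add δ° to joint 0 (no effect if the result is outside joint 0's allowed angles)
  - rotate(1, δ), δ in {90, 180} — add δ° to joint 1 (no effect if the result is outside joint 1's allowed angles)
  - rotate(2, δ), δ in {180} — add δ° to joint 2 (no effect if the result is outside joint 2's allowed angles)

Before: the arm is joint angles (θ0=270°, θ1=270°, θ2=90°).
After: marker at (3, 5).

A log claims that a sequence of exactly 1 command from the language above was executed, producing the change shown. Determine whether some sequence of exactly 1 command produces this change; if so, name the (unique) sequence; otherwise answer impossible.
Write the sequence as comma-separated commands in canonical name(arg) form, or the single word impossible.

rotate(0, 180)

from: joint angles (θ0=270°, θ1=270°, θ2=90°)
1. rotate(0, 180) → joint angles (θ0=90°, θ1=270°, θ2=90°)
all 6 alternatives checked — unique.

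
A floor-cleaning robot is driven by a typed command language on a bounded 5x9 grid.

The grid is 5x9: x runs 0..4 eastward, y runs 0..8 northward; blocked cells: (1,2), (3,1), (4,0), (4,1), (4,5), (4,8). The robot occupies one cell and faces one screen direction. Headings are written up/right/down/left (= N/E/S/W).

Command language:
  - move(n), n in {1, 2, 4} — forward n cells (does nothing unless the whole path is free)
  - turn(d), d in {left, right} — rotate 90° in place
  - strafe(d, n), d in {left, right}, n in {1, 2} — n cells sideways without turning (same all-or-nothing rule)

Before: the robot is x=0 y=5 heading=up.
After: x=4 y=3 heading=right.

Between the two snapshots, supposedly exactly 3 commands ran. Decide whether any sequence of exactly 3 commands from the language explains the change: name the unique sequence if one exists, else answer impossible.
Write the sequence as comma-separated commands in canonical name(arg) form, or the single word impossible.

key: running move(4) before turn(right) would end elsewhere — order is forced
from: x=0 y=5 heading=up
step 1 (turn(right)): x=0 y=5 heading=right
step 2 (strafe(right, 2)): x=0 y=3 heading=right
step 3 (move(4)): x=4 y=3 heading=right
no rival 3-sequence matches.

turn(right), strafe(right, 2), move(4)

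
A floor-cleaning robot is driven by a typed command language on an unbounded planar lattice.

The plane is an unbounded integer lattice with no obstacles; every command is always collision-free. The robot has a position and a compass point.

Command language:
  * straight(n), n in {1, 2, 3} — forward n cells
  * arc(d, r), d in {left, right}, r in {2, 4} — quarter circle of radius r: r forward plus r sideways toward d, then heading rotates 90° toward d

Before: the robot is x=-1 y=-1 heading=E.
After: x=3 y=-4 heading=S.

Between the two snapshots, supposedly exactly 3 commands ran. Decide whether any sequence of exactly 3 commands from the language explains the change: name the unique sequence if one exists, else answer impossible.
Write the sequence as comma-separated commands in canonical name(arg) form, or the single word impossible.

key: position moved to (3,-4) AND the heading swung to S — translation plus rotation needed
begin: x=-1 y=-1 heading=E
t=1 straight(2) ⇒ x=1 y=-1 heading=E
t=2 arc(right, 2) ⇒ x=3 y=-3 heading=S
t=3 straight(1) ⇒ x=3 y=-4 heading=S
all 343 alternatives checked — unique.

straight(2), arc(right, 2), straight(1)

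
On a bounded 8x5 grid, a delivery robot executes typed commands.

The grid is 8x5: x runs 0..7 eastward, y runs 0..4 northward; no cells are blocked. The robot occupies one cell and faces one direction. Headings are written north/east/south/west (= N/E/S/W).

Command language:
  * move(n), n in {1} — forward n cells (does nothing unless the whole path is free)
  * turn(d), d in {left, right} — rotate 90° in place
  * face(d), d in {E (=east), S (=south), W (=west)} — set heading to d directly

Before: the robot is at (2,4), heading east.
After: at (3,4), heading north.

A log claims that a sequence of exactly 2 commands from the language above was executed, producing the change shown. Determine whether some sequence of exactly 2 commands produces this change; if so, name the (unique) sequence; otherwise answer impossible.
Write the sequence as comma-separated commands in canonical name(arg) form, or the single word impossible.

move(1), turn(left)

key: order matters: swapping move(1) and turn(left) lands elsewhere
t0: at (2,4), heading east
[1] after move(1): at (3,4), heading east
[2] after turn(left): at (3,4), heading north
no other 2-command option fits: unique.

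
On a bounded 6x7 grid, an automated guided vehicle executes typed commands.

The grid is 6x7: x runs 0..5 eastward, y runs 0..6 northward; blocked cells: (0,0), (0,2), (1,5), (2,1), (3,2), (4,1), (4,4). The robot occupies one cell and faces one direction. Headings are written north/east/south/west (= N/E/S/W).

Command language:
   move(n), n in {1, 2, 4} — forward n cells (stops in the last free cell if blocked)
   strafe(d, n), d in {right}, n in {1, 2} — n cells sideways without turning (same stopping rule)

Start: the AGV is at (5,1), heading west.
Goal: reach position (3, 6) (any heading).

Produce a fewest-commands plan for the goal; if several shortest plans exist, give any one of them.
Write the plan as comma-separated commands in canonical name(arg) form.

strafe(right, 2), strafe(right, 2), strafe(right, 2), move(2)

from: at (5,1), heading west
[1] after strafe(right, 2): at (5,3), heading west
[2] after strafe(right, 2): at (5,5), heading west
[3] after strafe(right, 2): at (5,6), heading west
[4] after move(2): at (3,6), heading west
minimal: 4 command(s), checked below 4.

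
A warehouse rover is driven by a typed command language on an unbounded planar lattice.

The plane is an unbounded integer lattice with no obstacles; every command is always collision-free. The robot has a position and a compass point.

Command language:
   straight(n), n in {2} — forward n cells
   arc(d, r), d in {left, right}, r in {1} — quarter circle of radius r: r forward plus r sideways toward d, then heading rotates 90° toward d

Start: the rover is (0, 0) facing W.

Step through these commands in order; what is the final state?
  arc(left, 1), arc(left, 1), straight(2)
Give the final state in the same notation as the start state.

(2, -2) facing E

t0: (0, 0) facing W
t=1 arc(left, 1) ⇒ (-1, -1) facing S
t=2 arc(left, 1) ⇒ (0, -2) facing E
t=3 straight(2) ⇒ (2, -2) facing E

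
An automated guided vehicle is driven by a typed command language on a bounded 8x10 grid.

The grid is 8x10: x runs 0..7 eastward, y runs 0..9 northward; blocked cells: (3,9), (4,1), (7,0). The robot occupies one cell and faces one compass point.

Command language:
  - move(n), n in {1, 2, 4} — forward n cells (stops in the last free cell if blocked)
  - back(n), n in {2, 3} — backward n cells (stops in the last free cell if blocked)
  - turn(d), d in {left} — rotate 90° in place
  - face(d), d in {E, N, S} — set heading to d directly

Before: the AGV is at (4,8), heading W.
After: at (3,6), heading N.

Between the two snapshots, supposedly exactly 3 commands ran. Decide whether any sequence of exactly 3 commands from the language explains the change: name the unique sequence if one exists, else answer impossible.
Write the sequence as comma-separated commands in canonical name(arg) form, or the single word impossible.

move(1), face(N), back(2)

key: position moved to (3,6) AND the heading swung to N — translation plus rotation needed
start: at (4,8), heading W
[1] after move(1): at (3,8), heading W
[2] after face(N): at (3,8), heading N
[3] after back(2): at (3,6), heading N
no other 3-command option fits: unique.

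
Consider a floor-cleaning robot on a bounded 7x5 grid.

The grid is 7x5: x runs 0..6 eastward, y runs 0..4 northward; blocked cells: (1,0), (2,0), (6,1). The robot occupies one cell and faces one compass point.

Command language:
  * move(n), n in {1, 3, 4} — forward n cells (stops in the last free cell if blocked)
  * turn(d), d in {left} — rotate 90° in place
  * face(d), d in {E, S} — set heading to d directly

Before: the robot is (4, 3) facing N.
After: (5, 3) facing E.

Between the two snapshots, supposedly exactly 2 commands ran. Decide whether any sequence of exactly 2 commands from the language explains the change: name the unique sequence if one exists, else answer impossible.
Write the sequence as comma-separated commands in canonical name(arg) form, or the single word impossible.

key: order matters: swapping face(E) and move(1) lands elsewhere
from: (4, 3) facing N
1. face(E) → (4, 3) facing E
2. move(1) → (5, 3) facing E
no other 2-command option fits: unique.

face(E), move(1)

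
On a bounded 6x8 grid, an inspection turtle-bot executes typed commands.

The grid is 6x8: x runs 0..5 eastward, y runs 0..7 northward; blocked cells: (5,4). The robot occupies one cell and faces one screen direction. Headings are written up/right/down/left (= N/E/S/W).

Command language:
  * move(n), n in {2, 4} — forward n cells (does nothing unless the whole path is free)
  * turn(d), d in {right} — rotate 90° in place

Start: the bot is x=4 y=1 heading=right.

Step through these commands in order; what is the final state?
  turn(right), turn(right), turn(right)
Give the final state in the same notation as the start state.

x=4 y=1 heading=up

initial: x=4 y=1 heading=right
t=1 turn(right) ⇒ x=4 y=1 heading=down
t=2 turn(right) ⇒ x=4 y=1 heading=left
t=3 turn(right) ⇒ x=4 y=1 heading=up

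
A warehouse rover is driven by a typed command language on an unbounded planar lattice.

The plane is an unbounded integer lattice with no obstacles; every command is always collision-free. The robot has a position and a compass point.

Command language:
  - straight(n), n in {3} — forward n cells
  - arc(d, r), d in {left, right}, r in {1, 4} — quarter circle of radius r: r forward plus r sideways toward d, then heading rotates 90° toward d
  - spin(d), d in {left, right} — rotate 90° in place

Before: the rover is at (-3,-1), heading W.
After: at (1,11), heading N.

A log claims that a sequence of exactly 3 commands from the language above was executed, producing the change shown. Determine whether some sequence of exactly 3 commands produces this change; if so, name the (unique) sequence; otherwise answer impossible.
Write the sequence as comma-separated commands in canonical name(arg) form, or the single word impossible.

key: cell and facing (now N) both changed — the 3 commands mix motion and turning
initial: at (-3,-1), heading W
t=1 arc(right, 4) ⇒ at (-7,3), heading N
t=2 arc(right, 4) ⇒ at (-3,7), heading E
t=3 arc(left, 4) ⇒ at (1,11), heading N
no rival 3-sequence matches.

arc(right, 4), arc(right, 4), arc(left, 4)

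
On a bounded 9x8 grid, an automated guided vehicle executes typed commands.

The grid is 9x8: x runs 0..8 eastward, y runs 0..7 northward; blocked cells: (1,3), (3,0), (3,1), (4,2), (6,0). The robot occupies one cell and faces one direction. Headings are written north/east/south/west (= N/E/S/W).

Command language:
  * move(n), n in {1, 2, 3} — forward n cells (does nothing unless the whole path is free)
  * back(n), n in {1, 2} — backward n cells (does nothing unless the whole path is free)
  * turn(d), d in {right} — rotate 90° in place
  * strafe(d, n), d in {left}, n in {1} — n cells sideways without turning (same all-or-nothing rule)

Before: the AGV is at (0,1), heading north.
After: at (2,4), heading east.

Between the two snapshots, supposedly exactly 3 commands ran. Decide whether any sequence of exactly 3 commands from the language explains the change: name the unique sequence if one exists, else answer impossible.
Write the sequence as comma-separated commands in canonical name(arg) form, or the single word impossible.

key: cell and facing (now E) both changed — the 3 commands mix motion and turning
from: at (0,1), heading north
t=1 move(3) ⇒ at (0,4), heading north
t=2 turn(right) ⇒ at (0,4), heading east
t=3 move(2) ⇒ at (2,4), heading east
no other 3-command option fits: unique.

move(3), turn(right), move(2)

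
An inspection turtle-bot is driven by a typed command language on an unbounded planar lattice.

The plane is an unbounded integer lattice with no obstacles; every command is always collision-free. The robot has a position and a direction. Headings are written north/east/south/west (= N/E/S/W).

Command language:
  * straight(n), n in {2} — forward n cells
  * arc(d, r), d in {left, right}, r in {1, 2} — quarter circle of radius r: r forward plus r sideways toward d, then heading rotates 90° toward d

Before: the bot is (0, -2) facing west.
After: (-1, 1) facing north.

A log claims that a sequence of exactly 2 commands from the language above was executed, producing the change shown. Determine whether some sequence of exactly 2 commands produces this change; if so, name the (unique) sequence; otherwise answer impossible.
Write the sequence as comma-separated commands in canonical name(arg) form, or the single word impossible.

key: running straight(2) before arc(right, 1) would end elsewhere — order is forced
initial: (0, -2) facing west
t=1 arc(right, 1) ⇒ (-1, -1) facing north
t=2 straight(2) ⇒ (-1, 1) facing north
all 25 alternatives checked — unique.

arc(right, 1), straight(2)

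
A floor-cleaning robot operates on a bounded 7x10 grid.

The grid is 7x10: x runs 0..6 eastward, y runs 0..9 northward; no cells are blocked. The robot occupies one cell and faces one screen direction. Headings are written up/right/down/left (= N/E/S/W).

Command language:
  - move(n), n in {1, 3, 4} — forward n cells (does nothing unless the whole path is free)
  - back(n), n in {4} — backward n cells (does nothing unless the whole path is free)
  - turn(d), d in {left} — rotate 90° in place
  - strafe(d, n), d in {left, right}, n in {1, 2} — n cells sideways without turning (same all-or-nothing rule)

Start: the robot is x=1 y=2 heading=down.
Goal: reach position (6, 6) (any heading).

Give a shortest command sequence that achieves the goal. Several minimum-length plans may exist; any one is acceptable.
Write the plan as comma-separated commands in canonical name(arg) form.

strafe(left, 1), strafe(left, 2), strafe(left, 2), back(4)

begin: x=1 y=2 heading=down
1. strafe(left, 1) → x=2 y=2 heading=down
2. strafe(left, 2) → x=4 y=2 heading=down
3. strafe(left, 2) → x=6 y=2 heading=down
4. back(4) → x=6 y=6 heading=down
no 3-step plan works, so 4 is optimal.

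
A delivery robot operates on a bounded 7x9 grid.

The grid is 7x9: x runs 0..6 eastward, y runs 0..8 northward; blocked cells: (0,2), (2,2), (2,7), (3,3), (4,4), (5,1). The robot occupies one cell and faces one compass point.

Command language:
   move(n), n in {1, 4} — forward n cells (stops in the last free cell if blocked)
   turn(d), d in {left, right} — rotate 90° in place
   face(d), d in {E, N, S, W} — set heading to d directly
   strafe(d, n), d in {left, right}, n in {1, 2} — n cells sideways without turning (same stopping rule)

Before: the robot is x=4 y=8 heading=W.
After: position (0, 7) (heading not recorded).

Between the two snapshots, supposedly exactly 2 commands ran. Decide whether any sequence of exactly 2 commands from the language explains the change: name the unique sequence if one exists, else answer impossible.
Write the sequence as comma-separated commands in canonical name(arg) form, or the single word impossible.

key: order matters: swapping move(4) and strafe(left, 1) lands elsewhere
start: x=4 y=8 heading=W
t=1 move(4) ⇒ x=0 y=8 heading=W
t=2 strafe(left, 1) ⇒ x=0 y=7 heading=W
uniquely the one of 144 2-step routes that fits.

move(4), strafe(left, 1)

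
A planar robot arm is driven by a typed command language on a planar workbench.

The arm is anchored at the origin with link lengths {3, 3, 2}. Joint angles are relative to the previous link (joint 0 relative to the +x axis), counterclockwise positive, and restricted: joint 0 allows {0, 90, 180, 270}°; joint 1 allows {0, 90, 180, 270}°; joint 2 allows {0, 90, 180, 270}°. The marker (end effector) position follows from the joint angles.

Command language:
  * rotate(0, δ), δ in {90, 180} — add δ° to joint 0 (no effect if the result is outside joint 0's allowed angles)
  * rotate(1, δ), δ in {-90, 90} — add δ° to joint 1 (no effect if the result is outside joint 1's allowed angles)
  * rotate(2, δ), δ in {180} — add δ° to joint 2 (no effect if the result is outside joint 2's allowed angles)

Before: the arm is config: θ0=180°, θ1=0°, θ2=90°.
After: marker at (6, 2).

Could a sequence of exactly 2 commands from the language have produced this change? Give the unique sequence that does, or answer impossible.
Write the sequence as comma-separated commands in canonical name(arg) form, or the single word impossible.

rotate(0, 90), rotate(0, 90)

initial: config: θ0=180°, θ1=0°, θ2=90°
[1] after rotate(0, 90): config: θ0=270°, θ1=0°, θ2=90°
[2] after rotate(0, 90): config: θ0=0°, θ1=0°, θ2=90°
uniquely the one of 25 2-step routes that fits.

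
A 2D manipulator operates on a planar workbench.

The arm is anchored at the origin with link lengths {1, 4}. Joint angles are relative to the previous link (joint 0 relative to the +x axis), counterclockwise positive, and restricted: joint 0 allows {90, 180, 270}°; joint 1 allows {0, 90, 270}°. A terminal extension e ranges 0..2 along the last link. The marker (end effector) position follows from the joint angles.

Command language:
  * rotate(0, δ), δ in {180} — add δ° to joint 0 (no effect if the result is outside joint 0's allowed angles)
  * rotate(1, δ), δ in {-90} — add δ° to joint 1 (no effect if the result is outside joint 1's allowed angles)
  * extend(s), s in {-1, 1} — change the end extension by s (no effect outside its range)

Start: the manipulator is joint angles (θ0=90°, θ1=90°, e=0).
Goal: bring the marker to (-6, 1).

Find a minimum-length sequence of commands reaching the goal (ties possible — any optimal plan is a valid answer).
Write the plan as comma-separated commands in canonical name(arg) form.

initial: joint angles (θ0=90°, θ1=90°, e=0)
t=1 extend(1) ⇒ joint angles (θ0=90°, θ1=90°, e=1)
t=2 extend(1) ⇒ joint angles (θ0=90°, θ1=90°, e=2)
nothing shorter than 2 reaches the goal.

extend(1), extend(1)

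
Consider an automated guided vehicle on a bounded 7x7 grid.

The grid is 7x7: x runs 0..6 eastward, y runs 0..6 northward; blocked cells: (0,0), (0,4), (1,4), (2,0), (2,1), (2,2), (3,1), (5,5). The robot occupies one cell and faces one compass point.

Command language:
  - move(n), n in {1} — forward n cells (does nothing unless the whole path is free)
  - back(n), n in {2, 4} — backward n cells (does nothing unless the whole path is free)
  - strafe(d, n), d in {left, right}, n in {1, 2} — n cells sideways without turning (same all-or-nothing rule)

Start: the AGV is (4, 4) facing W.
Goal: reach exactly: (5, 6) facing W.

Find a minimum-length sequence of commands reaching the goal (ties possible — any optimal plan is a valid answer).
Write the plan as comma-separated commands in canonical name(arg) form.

back(2), strafe(right, 2), move(1)

start: (4, 4) facing W
t=1 back(2) ⇒ (6, 4) facing W
t=2 strafe(right, 2) ⇒ (6, 6) facing W
t=3 move(1) ⇒ (5, 6) facing W
minimal: 3 command(s), checked below 3.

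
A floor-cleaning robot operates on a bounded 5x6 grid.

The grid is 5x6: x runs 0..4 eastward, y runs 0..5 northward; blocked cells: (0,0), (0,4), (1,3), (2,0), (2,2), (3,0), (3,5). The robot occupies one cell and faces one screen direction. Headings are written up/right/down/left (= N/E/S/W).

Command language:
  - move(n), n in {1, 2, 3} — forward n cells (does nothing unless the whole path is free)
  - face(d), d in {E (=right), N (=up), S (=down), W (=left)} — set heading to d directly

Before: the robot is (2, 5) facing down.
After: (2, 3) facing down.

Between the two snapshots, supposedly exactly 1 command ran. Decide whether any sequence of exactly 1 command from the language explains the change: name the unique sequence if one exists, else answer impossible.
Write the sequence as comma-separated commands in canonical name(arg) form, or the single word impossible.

key: still facing S — the one step turns nothing
initial: (2, 5) facing down
t=1 move(2) ⇒ (2, 3) facing down
no rival 1-sequence matches.

move(2)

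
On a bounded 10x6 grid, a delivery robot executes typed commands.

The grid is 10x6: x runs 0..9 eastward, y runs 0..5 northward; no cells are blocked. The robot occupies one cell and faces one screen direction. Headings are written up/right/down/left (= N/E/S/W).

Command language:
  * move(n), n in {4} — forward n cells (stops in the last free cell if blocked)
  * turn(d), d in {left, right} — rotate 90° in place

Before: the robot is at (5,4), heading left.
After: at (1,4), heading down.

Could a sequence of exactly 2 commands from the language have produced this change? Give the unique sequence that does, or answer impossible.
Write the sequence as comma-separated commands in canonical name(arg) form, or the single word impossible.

move(4), turn(left)

key: order matters: swapping move(4) and turn(left) lands elsewhere
start: at (5,4), heading left
1. move(4) → at (1,4), heading left
2. turn(left) → at (1,4), heading down
uniquely the one of 9 2-step routes that fits.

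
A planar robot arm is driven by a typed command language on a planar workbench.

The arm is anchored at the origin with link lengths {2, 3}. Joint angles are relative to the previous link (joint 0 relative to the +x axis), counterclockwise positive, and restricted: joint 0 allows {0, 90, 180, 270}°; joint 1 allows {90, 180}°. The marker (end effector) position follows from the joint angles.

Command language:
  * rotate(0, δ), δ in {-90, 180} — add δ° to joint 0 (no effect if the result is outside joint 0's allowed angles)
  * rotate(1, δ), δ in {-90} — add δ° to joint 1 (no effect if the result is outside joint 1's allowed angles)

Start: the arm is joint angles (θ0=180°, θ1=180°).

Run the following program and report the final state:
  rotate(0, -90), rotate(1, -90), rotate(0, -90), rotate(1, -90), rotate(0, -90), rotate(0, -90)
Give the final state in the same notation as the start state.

joint angles (θ0=180°, θ1=90°)

start: joint angles (θ0=180°, θ1=180°)
[1] after rotate(0, -90): joint angles (θ0=90°, θ1=180°)
[2] after rotate(1, -90): joint angles (θ0=90°, θ1=90°)
[3] after rotate(0, -90): joint angles (θ0=0°, θ1=90°)
[4] after rotate(1, -90): joint angles (θ0=0°, θ1=90°)
[5] after rotate(0, -90): joint angles (θ0=270°, θ1=90°)
[6] after rotate(0, -90): joint angles (θ0=180°, θ1=90°)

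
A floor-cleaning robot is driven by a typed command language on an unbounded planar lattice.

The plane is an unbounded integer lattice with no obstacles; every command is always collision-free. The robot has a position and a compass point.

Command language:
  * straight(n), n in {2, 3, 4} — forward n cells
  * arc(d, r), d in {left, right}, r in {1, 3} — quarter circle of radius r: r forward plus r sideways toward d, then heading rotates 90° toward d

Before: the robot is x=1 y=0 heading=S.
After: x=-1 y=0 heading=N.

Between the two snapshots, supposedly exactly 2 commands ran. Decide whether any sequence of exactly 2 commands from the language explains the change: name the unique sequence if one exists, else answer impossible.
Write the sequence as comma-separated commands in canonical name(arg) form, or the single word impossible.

arc(right, 1), arc(right, 1)

key: position moved to (-1,0) AND the heading swung to N — translation plus rotation needed
start: x=1 y=0 heading=S
[1] after arc(right, 1): x=0 y=-1 heading=W
[2] after arc(right, 1): x=-1 y=0 heading=N
all 49 alternatives checked — unique.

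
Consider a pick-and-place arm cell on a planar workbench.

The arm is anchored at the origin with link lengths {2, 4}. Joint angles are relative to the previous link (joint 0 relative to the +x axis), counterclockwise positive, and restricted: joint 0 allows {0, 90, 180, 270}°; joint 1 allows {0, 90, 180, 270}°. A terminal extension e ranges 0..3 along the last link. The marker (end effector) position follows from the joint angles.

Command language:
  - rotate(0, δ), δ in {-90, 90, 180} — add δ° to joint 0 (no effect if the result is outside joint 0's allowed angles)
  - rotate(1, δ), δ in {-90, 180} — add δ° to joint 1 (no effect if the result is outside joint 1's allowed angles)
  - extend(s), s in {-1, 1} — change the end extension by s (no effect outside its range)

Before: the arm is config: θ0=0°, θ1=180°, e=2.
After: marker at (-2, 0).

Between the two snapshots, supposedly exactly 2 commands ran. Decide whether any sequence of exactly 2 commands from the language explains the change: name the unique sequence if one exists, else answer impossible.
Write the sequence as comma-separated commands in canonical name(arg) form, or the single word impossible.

initial: config: θ0=0°, θ1=180°, e=2
[1] after extend(-1): config: θ0=0°, θ1=180°, e=1
[2] after extend(-1): config: θ0=0°, θ1=180°, e=0
uniquely the one of 49 2-step routes that fits.

extend(-1), extend(-1)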